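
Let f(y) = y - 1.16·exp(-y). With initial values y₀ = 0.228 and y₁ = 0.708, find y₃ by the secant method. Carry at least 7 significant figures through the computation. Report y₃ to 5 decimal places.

0.62236

Secant update: y_(k+1) = y_k − f(y_k)·(y_k − y_(k-1))/(f(y_k) − f(y_(k-1))).
f(y_0) = -0.695504, f(y_1) = 0.136551
y_2 = 0.708000 - (0.136551)·(0.708000 - 0.228000)/(0.136551 - (-0.695504)) = 0.629226; f(y_2) = 0.010941
y_3 = 0.629226 - (0.010941)·(0.629226 - 0.708000)/(0.010941 - (0.136551)) = 0.622364; f(y_3) = -0.000177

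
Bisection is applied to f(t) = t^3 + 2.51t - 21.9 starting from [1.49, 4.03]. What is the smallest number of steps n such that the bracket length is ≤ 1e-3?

12

Initial width b − a = 4.03 − 1.49 = 2.540000.
After n steps the width is (b−a)/2^n; need (b−a)/2^n ≤ 1e-3.
So n ≥ log₂(2.540000/1e-3) = log₂(2540.0000) ≈ 11.3106.
Hence n = 12.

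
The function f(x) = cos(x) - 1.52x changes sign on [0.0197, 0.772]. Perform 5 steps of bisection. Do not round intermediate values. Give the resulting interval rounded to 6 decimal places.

[0.536906, 0.560416]

f(0.019700) = 0.969862, f(0.772000) = -0.456923 (opposite signs)
step 1: m = 0.395850, f(m) = 0.320977 > 0 → root in [0.395850, 0.772000]
step 2: m = 0.583925, f(m) = -0.053261 < 0 → root in [0.395850, 0.583925]
step 3: m = 0.489888, f(m) = 0.137757 > 0 → root in [0.489888, 0.583925]
step 4: m = 0.536906, f(m) = 0.043198 > 0 → root in [0.536906, 0.583925]
step 5: m = 0.560416, f(m) = -0.004797 < 0 → root in [0.536906, 0.560416]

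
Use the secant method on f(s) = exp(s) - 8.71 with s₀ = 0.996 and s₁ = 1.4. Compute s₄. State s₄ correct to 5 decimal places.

f(s_0) = -6.002570, f(s_1) = -4.654800
s_2 = 1.400000 - (-4.654800)·(1.400000 - 0.996000)/(-4.654800 - (-6.002570)) = 2.795297; f(s_2) = 7.657494
s_3 = 2.795297 - (7.657494)·(2.795297 - 1.400000)/(7.657494 - (-4.654800)) = 1.927508; f(s_3) = -1.837639
s_4 = 1.927508 - (-1.837639)·(1.927508 - 2.795297)/(-1.837639 - (7.657494)) = 2.095455; f(s_4) = -0.580859

2.09546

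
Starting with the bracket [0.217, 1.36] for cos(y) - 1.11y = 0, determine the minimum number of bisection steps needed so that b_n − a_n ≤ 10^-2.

7

Initial width b − a = 1.36 − 0.217 = 1.143000.
After n steps the width is (b−a)/2^n; need (b−a)/2^n ≤ 10^-2.
So n ≥ log₂(1.143000/10^-2) = log₂(114.3000) ≈ 6.8367.
Hence n = 7.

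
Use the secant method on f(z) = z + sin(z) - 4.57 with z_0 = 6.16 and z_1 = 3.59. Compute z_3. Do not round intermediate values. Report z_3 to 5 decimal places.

6.12128

Secant update: z_(k+1) = z_k − f(z_k)·(z_k − z_(k-1))/(f(z_k) − f(z_(k-1))).
f(z_0) = 1.467126, f(z_1) = -1.413531
z_2 = 3.590000 - (-1.413531)·(3.590000 - 6.160000)/(-1.413531 - (1.467126)) = 4.851092; f(z_2) = -0.709304
z_3 = 4.851092 - (-0.709304)·(4.851092 - 3.590000)/(-0.709304 - (-1.413531)) = 6.121276; f(z_3) = 1.390072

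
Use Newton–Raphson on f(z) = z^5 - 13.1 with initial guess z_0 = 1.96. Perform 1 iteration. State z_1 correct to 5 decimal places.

Newton update: z ← z − f(z)/f'(z).
f'(z) = 5z^4
z_0 = 1.960000: f = 15.825465, f' = 73.789453 → z_1 = 1.960000 - (15.825465)/(73.789453) = 1.745532

1.74553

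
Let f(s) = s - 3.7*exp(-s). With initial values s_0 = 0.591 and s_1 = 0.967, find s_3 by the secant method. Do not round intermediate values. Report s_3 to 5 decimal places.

1.15835

f(s_0) = -1.457961, f(s_1) = -0.439821
s_2 = 0.967000 - (-0.439821)·(0.967000 - 0.591000)/(-0.439821 - (-1.457961)) = 1.129426; f(s_2) = -0.066482
s_3 = 1.129426 - (-0.066482)·(1.129426 - 0.967000)/(-0.066482 - (-0.439821)) = 1.158351; f(s_3) = -0.003463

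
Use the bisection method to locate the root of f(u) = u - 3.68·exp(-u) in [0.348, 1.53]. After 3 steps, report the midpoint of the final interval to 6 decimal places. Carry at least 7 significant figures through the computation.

1.160625

f(0.348000) = -2.250444, f(1.530000) = 0.733149 (opposite signs)
step 1: m = 0.939000, f(m) = -0.499949 < 0 → root in [0.939000, 1.530000]
step 2: m = 1.234500, f(m) = 0.163693 > 0 → root in [0.939000, 1.234500]
step 3: m = 1.086750, f(m) = -0.154554 < 0 → root in [1.086750, 1.234500]
Midpoint of [1.086750, 1.234500] = 1.160625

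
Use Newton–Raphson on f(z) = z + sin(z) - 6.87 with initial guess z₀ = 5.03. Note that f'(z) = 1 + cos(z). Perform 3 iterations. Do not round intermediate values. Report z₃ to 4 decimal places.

6.5785

z_0 = 5.030000: f = -2.789984, f' = 1.312298 → z_1 = 5.030000 - (-2.789984)/(1.312298) = 7.156030
z_1 = 7.156030: f = 1.052189, f' = 1.642650 → z_2 = 7.156030 - (1.052189)/(1.642650) = 6.515486
z_2 = 6.515486: f = -0.124298, f' = 1.973139 → z_3 = 6.515486 - (-0.124298)/(1.973139) = 6.578481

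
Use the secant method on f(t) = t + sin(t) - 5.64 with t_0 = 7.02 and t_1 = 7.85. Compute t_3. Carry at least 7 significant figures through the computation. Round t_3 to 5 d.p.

5.98995

Secant update: t_(k+1) = t_k − f(t_k)·(t_k − t_(k-1))/(f(t_k) − f(t_(k-1))).
f(t_0) = 2.051932, f(t_1) = 3.209992
t_2 = 7.850000 - (3.209992)·(7.850000 - 7.020000)/(3.209992 - (2.051932)) = 5.549347; f(t_2) = -0.760377
t_3 = 5.549347 - (-0.760377)·(5.549347 - 7.850000)/(-0.760377 - (3.209992)) = 5.989952; f(t_3) = 0.060903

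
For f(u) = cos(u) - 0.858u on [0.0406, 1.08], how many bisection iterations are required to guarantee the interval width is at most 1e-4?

14

Initial width b − a = 1.08 − 0.0406 = 1.039400.
After n steps the width is (b−a)/2^n; need (b−a)/2^n ≤ 1e-4.
So n ≥ log₂(1.039400/1e-4) = log₂(10394.0000) ≈ 13.3435.
Hence n = 14.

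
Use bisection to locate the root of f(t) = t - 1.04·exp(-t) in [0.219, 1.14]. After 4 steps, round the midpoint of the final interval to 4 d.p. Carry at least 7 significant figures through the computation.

f(0.219000) = -0.616455, f(1.140000) = 0.807388 (opposite signs)
step 1: m = 0.679500, f(m) = 0.152355 > 0 → root in [0.219000, 0.679500]
step 2: m = 0.449250, f(m) = -0.214381 < 0 → root in [0.449250, 0.679500]
step 3: m = 0.564375, f(m) = -0.027089 < 0 → root in [0.564375, 0.679500]
step 4: m = 0.621938, f(m) = 0.063558 > 0 → root in [0.564375, 0.621938]
Midpoint of [0.564375, 0.621938] = 0.593156

0.5932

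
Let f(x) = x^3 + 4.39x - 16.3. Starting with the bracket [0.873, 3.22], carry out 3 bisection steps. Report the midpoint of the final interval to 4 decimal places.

1.8998

f(0.873000) = -11.802191, f(3.220000) = 31.222048 (opposite signs)
step 1: m = 2.046500, f(m) = 1.255209 > 0 → root in [0.873000, 2.046500]
step 2: m = 1.459750, f(m) = -6.781160 < 0 → root in [1.459750, 2.046500]
step 3: m = 1.753125, f(m) = -3.215644 < 0 → root in [1.753125, 2.046500]
Midpoint of [1.753125, 2.046500] = 1.899812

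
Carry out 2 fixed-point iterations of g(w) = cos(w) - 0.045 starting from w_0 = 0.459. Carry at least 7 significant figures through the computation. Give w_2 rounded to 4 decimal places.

w_1 = g(0.459000) = 0.851496
w_2 = g(0.851496) = 0.613858

0.6139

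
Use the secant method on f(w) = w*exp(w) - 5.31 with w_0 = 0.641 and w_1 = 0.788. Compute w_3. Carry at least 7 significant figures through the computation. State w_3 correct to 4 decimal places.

1.1809

f(w_0) = -4.093140, f(w_1) = -3.577193
w_2 = 0.788000 - (-3.577193)·(0.788000 - 0.641000)/(-3.577193 - (-4.093140)) = 1.807189; f(w_2) = 5.701736
w_3 = 1.807189 - (5.701736)·(1.807189 - 0.788000)/(5.701736 - (-3.577193)) = 1.180916; f(w_3) = -1.463339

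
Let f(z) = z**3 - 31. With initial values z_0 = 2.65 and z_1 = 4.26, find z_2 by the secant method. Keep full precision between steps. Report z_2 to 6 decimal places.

2.989843

f(z_0) = -12.390375, f(z_1) = 46.308776
z_2 = 4.260000 - (46.308776)·(4.260000 - 2.650000)/(46.308776 - (-12.390375)) = 2.989843; f(z_2) = -4.273308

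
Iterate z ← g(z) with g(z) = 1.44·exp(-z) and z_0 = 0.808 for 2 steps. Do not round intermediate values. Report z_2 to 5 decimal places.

0.75788

z_1 = g(0.808000) = 0.641878
z_2 = g(0.641878) = 0.757876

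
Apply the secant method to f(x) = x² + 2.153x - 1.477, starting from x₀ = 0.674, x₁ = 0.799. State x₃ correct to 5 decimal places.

0.54766

Secant update: x_(k+1) = x_k − f(x_k)·(x_k − x_(k-1))/(f(x_k) − f(x_(k-1))).
f(x_0) = 0.428398, f(x_1) = 0.881648
x_2 = 0.799000 - (0.881648)·(0.799000 - 0.674000)/(0.881648 - (0.428398)) = 0.555854; f(x_2) = 0.028727
x_3 = 0.555854 - (0.028727)·(0.555854 - 0.799000)/(0.028727 - (0.881648)) = 0.547665; f(x_3) = 0.002058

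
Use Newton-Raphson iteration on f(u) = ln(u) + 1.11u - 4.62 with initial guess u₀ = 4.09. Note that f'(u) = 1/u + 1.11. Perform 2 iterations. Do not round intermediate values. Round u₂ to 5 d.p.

u_0 = 4.090000: f = 1.328445, f' = 1.354499 → u_1 = 4.090000 - (1.328445)/(1.354499) = 3.109235
u_1 = 3.109235: f = -0.034372, f' = 1.431623 → u_2 = 3.109235 - (-0.034372)/(1.431623) = 3.133244

3.13324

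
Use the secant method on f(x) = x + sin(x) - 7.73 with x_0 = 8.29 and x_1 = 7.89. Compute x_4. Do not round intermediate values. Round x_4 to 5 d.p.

7.05372

f(x_0) = 1.466440, f(x_1) = 1.159351
x_2 = 7.890000 - (1.159351)·(7.890000 - 8.290000)/(1.159351 - (1.466440)) = 6.379882; f(x_2) = -1.253571
x_3 = 6.379882 - (-1.253571)·(6.379882 - 7.890000)/(-1.253571 - (1.159351)) = 7.164425; f(x_3) = 0.205953
x_4 = 7.164425 - (0.205953)·(7.164425 - 6.379882)/(0.205953 - (-1.253571)) = 7.053718; f(x_4) = 0.020236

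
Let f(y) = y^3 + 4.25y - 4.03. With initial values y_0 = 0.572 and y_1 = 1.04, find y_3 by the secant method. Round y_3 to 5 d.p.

0.81715

Secant update: y_(k+1) = y_k − f(y_k)·(y_k − y_(k-1))/(f(y_k) − f(y_(k-1))).
f(y_0) = -1.411851, f(y_1) = 1.514864
y_2 = 1.040000 - (1.514864)·(1.040000 - 0.572000)/(1.514864 - (-1.411851)) = 0.797764; f(y_2) = -0.131786
y_3 = 0.797764 - (-0.131786)·(0.797764 - 1.040000)/(-0.131786 - (1.514864)) = 0.817151; f(y_3) = -0.011470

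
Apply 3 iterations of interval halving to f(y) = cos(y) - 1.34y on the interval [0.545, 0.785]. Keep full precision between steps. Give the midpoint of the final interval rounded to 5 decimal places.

f(0.545000) = 0.124827, f(0.785000) = -0.344512 (opposite signs)
step 1: m = 0.665000, f(m) = -0.104183 < 0 → root in [0.545000, 0.665000]
step 2: m = 0.605000, f(m) = 0.011802 > 0 → root in [0.605000, 0.665000]
step 3: m = 0.635000, f(m) = -0.045828 < 0 → root in [0.605000, 0.635000]
Midpoint of [0.605000, 0.635000] = 0.620000

0.62000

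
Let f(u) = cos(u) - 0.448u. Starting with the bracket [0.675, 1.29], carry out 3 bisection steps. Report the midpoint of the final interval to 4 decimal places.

f(0.675000) = 0.478307, f(1.290000) = -0.300799 (opposite signs)
step 1: m = 0.982500, f(m) = 0.114785 > 0 → root in [0.982500, 1.290000]
step 2: m = 1.136250, f(m) = -0.088041 < 0 → root in [0.982500, 1.136250]
step 3: m = 1.059375, f(m) = 0.014817 > 0 → root in [1.059375, 1.136250]
Midpoint of [1.059375, 1.136250] = 1.097812

1.0978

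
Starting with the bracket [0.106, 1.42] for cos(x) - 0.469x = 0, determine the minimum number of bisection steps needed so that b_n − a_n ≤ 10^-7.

Initial width b − a = 1.42 − 0.106 = 1.314000.
After n steps the width is (b−a)/2^n; need (b−a)/2^n ≤ 10^-7.
So n ≥ log₂(1.314000/10^-7) = log₂(13140000.0000) ≈ 23.6475.
Hence n = 24.

24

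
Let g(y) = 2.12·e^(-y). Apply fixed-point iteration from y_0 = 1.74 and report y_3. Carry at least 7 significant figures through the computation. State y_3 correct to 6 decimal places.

0.491711

y_1 = g(1.740000) = 0.372103
y_2 = g(0.372103) = 1.461280
y_3 = g(1.461280) = 0.491711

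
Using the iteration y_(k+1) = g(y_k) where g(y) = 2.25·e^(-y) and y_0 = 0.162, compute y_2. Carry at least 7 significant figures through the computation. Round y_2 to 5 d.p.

0.33202

y_1 = g(0.162000) = 1.913493
y_2 = g(1.913493) = 0.332019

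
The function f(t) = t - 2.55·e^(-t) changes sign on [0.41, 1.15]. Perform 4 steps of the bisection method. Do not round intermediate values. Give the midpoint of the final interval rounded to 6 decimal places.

0.988125

f(0.410000) = -1.282308, f(1.150000) = 0.342576 (opposite signs)
step 1: m = 0.780000, f(m) = -0.388935 < 0 → root in [0.780000, 1.150000]
step 2: m = 0.965000, f(m) = -0.006507 < 0 → root in [0.965000, 1.150000]
step 3: m = 1.057500, f(m) = 0.171826 > 0 → root in [0.965000, 1.057500]
step 4: m = 1.011250, f(m) = 0.083652 > 0 → root in [0.965000, 1.011250]
Midpoint of [0.965000, 1.011250] = 0.988125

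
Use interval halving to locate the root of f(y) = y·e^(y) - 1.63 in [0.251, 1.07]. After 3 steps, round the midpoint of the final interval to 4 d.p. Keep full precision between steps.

f(0.251000) = -1.307387, f(1.070000) = 1.489456 (opposite signs)
step 1: m = 0.660500, f(m) = -0.351431 < 0 → root in [0.660500, 1.070000]
step 2: m = 0.865250, f(m) = 0.425488 > 0 → root in [0.660500, 0.865250]
step 3: m = 0.762875, f(m) = 0.005934 > 0 → root in [0.660500, 0.762875]
Midpoint of [0.660500, 0.762875] = 0.711688

0.7117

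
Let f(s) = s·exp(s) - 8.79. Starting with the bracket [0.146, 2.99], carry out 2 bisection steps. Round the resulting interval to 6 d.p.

f(0.146000) = -8.621049, f(2.990000) = 50.668191 (opposite signs)
step 1: m = 1.568000, f(m) = -1.268234 < 0 → root in [1.568000, 2.990000]
step 2: m = 2.279000, f(m) = 13.468785 > 0 → root in [1.568000, 2.279000]

[1.568000, 2.279000]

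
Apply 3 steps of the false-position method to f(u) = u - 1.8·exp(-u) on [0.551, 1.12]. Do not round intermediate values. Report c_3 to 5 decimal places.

False-position update: c = (a·f(b) − b·f(a))/(f(b) − f(a)); replace the endpoint whose sign matches f(c).
f(0.551000) = -0.486472, f(1.120000) = 0.532696
step 1: c = 0.822596, f(c) = 0.031875 > 0 → new bracket [0.551000, 0.822596]
step 2: c = 0.805895, f(c) = 0.001856 > 0 → new bracket [0.551000, 0.805895]
step 3: c = 0.804926, f(c) = 0.000108 > 0 → new bracket [0.551000, 0.804926]

0.80493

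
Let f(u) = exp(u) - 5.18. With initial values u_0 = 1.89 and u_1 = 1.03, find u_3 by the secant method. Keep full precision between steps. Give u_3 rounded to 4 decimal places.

1.6720

Secant update: u_(k+1) = u_k − f(u_k)·(u_k − u_(k-1))/(f(u_k) − f(u_(k-1))).
f(u_0) = 1.439369, f(u_1) = -2.378934
u_2 = 1.030000 - (-2.378934)·(1.030000 - 1.890000)/(-2.378934 - (1.439369)) = 1.565810; f(u_2) = -0.393451
u_3 = 1.565810 - (-0.393451)·(1.565810 - 1.030000)/(-0.393451 - (-2.378934)) = 1.671988; f(u_3) = 0.142738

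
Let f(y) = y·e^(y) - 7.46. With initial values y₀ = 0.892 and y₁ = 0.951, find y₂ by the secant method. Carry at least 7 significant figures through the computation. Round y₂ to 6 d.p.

1.985835

f(y_0) = -5.283516, f(y_1) = -4.998530
y_2 = 0.951000 - (-4.998530)·(0.951000 - 0.892000)/(-4.998530 - (-5.283516)) = 1.985835; f(y_2) = 7.007056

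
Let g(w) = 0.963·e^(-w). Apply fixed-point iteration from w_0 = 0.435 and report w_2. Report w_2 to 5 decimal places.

0.51633

w_1 = g(0.435000) = 0.623316
w_2 = g(0.623316) = 0.516326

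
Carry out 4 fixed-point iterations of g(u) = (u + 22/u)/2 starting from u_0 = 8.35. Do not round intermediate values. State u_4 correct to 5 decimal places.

u_1 = g(8.350000) = 5.492365
u_2 = g(5.492365) = 4.748963
u_3 = g(4.748963) = 4.690777
u_4 = g(4.690777) = 4.690416

4.69042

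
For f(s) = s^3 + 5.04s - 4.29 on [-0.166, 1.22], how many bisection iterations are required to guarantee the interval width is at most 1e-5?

18

Initial width b − a = 1.22 − -0.166 = 1.386000.
After n steps the width is (b−a)/2^n; need (b−a)/2^n ≤ 1e-5.
So n ≥ log₂(1.386000/1e-5) = log₂(138600.0000) ≈ 17.0806.
Hence n = 18.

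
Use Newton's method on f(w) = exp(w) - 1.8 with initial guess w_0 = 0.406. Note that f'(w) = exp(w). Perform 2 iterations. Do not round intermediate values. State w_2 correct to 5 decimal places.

w_0 = 0.406000: f = -0.299197, f' = 1.500803 → w_1 = 0.406000 - (-0.299197)/(1.500803) = 0.605358
w_1 = 0.605358: f = 0.031908, f' = 1.831908 → w_2 = 0.605358 - (0.031908)/(1.831908) = 0.587940

0.58794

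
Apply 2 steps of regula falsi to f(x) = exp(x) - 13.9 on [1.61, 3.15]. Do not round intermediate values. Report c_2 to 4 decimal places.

f(1.610000) = -8.897189, f(3.150000) = 9.436065
step 1: c = 2.357367, f(c) = -3.336897 < 0 → new bracket [2.357367, 3.150000]
step 2: c = 2.564440, f(c) = -0.906620 < 0 → new bracket [2.564440, 3.150000]

2.5644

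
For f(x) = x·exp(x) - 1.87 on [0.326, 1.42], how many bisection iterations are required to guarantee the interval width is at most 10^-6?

Initial width b − a = 1.42 − 0.326 = 1.094000.
After n steps the width is (b−a)/2^n; need (b−a)/2^n ≤ 10^-6.
So n ≥ log₂(1.094000/10^-6) = log₂(1094000.0000) ≈ 20.0612.
Hence n = 21.

21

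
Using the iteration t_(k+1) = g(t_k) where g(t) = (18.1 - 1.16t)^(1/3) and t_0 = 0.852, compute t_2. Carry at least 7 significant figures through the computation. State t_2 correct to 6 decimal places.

2.472269

t_1 = g(0.852000) = 2.576900
t_2 = g(2.576900) = 2.472269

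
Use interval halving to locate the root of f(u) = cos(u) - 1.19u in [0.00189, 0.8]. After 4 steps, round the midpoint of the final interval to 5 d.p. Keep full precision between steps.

f(0.001890) = 0.997749, f(0.800000) = -0.255293 (opposite signs)
step 1: m = 0.400945, f(m) = 0.443568 > 0 → root in [0.400945, 0.800000]
step 2: m = 0.600472, f(m) = 0.110506 > 0 → root in [0.600472, 0.800000]
step 3: m = 0.700236, f(m) = -0.068591 < 0 → root in [0.600472, 0.700236]
step 4: m = 0.650354, f(m) = 0.021948 > 0 → root in [0.650354, 0.700236]
Midpoint of [0.650354, 0.700236] = 0.675295

0.67530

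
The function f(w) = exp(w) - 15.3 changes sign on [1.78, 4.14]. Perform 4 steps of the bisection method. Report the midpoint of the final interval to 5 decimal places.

2.73875

f(1.780000) = -9.370144, f(4.140000) = 47.502821 (opposite signs)
step 1: m = 2.960000, f(m) = 3.997972 > 0 → root in [1.780000, 2.960000]
step 2: m = 2.370000, f(m) = -4.602608 < 0 → root in [2.370000, 2.960000]
step 3: m = 2.665000, f(m) = -0.932050 < 0 → root in [2.665000, 2.960000]
step 4: m = 2.812500, f(m) = 1.351495 > 0 → root in [2.665000, 2.812500]
Midpoint of [2.665000, 2.812500] = 2.738750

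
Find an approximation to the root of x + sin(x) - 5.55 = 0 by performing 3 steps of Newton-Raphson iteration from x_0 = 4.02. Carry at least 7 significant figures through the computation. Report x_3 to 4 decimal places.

f'(x) = 1 + cos(x)
x_0 = 4.020000: f = -2.299723, f' = 0.361622 → x_1 = 4.020000 - (-2.299723)/(0.361622) = 10.379464
x_1 = 10.379464: f = 4.013332, f' = 0.422135 → x_2 = 10.379464 - (4.013332)/(0.422135) = 0.872247
x_2 = 0.872247: f = -3.911977, f' = 1.643107 → x_3 = 0.872247 - (-3.911977)/(1.643107) = 3.253088

3.2531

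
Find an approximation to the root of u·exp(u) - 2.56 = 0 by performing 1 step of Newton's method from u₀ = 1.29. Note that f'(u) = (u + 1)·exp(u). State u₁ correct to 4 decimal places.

1.0344

Newton update: u ← u − f(u)/f'(u).
u_0 = 1.290000: f = 2.126295, f' = 8.319081 → u_1 = 1.290000 - (2.126295)/(8.319081) = 1.034408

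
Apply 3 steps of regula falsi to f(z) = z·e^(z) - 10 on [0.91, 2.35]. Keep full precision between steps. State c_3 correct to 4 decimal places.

1.7004

f(0.910000) = -7.739266, f(2.350000) = 14.641089
step 1: c = 1.407961, f(c) = -4.244802 < 0 → new bracket [1.407961, 2.350000]
step 2: c = 1.619694, f(c) = -1.818043 < 0 → new bracket [1.619694, 2.350000]
step 3: c = 1.700362, f(c) = -0.688934 < 0 → new bracket [1.700362, 2.350000]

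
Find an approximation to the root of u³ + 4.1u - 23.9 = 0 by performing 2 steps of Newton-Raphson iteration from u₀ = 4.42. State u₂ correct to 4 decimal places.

Newton update: u ← u − f(u)/f'(u).
f'(u) = 3u² + 4.1
u_0 = 4.420000: f = 80.572888, f' = 62.709200 → u_1 = 4.420000 - (80.572888)/(62.709200) = 3.135134
u_1 = 3.135134: f = 19.769502, f' = 33.587205 → u_2 = 3.135134 - (19.769502)/(33.587205) = 2.546532

2.5465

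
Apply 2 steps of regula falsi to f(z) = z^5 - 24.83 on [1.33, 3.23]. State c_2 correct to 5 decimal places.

f(1.330000) = -20.668420, f(3.230000) = 326.740650
step 1: c = 1.443037, f(c) = -18.572700 < 0 → new bracket [1.443037, 3.230000]
step 2: c = 1.539149, f(c) = -16.192205 < 0 → new bracket [1.539149, 3.230000]

1.53915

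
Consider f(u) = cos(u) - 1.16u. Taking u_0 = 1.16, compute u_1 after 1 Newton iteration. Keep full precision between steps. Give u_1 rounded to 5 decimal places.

Newton update: u ← u − f(u)/f'(u).
f'(u) = -sin(u) - 1.16
u_0 = 1.160000: f = -0.946260, f' = -2.076803 → u_1 = 1.160000 - (-0.946260)/(-2.076803) = 0.704367

0.70437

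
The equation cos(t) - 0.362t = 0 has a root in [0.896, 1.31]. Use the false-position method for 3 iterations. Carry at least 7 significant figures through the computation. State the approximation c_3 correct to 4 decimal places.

1.1439

False-position update: c = (a·f(b) − b·f(a))/(f(b) − f(a)); replace the endpoint whose sign matches f(c).
f(0.896000) = 0.300386, f(1.310000) = -0.216370
step 1: c = 1.136655, f(c) = 0.009163 > 0 → new bracket [1.136655, 1.310000]
step 2: c = 1.143697, f(c) = 0.000214 > 0 → new bracket [1.143697, 1.310000]
step 3: c = 1.143861, f(c) = 0.000005 > 0 → new bracket [1.143861, 1.310000]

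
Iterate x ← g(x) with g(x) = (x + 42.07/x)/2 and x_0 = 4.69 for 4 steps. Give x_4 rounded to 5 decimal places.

6.48614

x_1 = g(4.690000) = 6.830075
x_2 = g(6.830075) = 6.494799
x_3 = g(6.494799) = 6.486145
x_4 = g(6.486145) = 6.486139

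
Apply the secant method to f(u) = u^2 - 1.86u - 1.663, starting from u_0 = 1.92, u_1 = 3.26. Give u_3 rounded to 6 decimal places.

f(u_0) = -1.547800, f(u_1) = 2.901000
u_2 = 3.260000 - (2.901000)·(3.260000 - 1.920000)/(2.901000 - (-1.547800)) = 2.386205; f(u_2) = -0.407368
u_3 = 2.386205 - (-0.407368)·(2.386205 - 3.260000)/(-0.407368 - (2.901000)) = 2.493797; f(u_3) = -0.082438

2.493797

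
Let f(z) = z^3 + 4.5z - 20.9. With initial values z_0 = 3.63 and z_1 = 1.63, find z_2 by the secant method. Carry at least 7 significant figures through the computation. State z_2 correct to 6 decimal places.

1.981772

f(z_0) = 43.267147, f(z_1) = -9.234253
z_2 = 1.630000 - (-9.234253)·(1.630000 - 3.630000)/(-9.234253 - (43.267147)) = 1.981772; f(z_2) = -4.198780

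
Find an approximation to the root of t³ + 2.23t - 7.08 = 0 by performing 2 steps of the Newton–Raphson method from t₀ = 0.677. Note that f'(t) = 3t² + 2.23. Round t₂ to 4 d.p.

1.6693

Newton update: t ← t − f(t)/f'(t).
t_0 = 0.677000: f = -5.260001, f' = 3.604987 → t_1 = 0.677000 - (-5.260001)/(3.604987) = 2.136090
t_1 = 2.136090: f = 7.430208, f' = 15.918644 → t_2 = 2.136090 - (7.430208)/(15.918644) = 1.669329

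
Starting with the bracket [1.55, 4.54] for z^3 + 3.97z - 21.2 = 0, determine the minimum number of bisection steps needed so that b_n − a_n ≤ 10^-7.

Initial width b − a = 4.54 − 1.55 = 2.990000.
After n steps the width is (b−a)/2^n; need (b−a)/2^n ≤ 10^-7.
So n ≥ log₂(2.990000/10^-7) = log₂(29900000.0000) ≈ 24.8336.
Hence n = 25.

25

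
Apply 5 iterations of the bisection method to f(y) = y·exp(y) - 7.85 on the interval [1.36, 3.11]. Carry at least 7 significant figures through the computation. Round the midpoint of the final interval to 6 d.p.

1.606094

f(1.360000) = -2.551177, f(3.110000) = 61.879448 (opposite signs)
step 1: m = 2.235000, f(m) = 13.039387 > 0 → root in [1.360000, 2.235000]
step 2: m = 1.797500, f(m) = 2.997090 > 0 → root in [1.360000, 1.797500]
step 3: m = 1.578750, f(m) = -0.194813 < 0 → root in [1.578750, 1.797500]
step 4: m = 1.688125, f(m) = 1.281623 > 0 → root in [1.578750, 1.688125]
step 5: m = 1.633437, f(m) = 0.515568 > 0 → root in [1.578750, 1.633437]
Midpoint of [1.578750, 1.633437] = 1.606094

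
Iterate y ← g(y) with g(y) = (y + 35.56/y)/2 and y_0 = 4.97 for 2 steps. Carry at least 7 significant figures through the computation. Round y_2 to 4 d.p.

y_1 = g(4.970000) = 6.062465
y_2 = g(6.062465) = 5.964033

5.9640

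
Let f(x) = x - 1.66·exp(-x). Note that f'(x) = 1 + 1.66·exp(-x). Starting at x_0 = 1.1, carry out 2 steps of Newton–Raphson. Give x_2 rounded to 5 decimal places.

Newton update: x ← x − f(x)/f'(x).
x_0 = 1.100000: f = 0.547434, f' = 1.552566 → x_1 = 1.100000 - (0.547434)/(1.552566) = 0.747400
x_1 = 0.747400: f = -0.038769, f' = 1.786169 → x_2 = 0.747400 - (-0.038769)/(1.786169) = 0.769106

0.76911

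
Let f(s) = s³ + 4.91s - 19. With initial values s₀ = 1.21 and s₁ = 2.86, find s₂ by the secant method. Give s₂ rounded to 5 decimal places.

f(s_0) = -11.287339, f(s_1) = 18.436256
s_2 = 2.860000 - (18.436256)·(2.860000 - 1.210000)/(18.436256 - (-11.287339)) = 1.836577; f(s_2) = -3.787611

1.83658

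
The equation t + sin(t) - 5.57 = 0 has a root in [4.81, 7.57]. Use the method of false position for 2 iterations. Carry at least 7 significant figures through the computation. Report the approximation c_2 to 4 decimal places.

5.9282

f(4.810000) = -1.755240, f(7.570000) = 2.959947
step 1: c = 5.837417, f(c) = -0.163735 < 0 → new bracket [5.837417, 7.570000]
step 2: c = 5.928234, f(c) = 0.010689 > 0 → new bracket [5.837417, 5.928234]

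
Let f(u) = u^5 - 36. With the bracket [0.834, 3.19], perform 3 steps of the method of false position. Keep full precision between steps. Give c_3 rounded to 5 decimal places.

f(0.834000) = -35.596512, f(3.190000) = 294.334106
step 1: c = 1.088191, f(c) = -34.474102 < 0 → new bracket [1.088191, 3.190000]
step 2: c = 1.308556, f(c) = -32.163261 < 0 → new bracket [1.308556, 3.190000]
step 3: c = 1.493897, f(c) = -28.559468 < 0 → new bracket [1.493897, 3.190000]

1.49390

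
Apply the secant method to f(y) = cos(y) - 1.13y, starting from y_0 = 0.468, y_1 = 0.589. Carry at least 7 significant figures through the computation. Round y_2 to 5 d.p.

f(y_0) = 0.363632, f(y_1) = 0.165927
y_2 = 0.589000 - (0.165927)·(0.589000 - 0.468000)/(0.165927 - (0.363632)) = 0.690551; f(y_2) = -0.009427

0.69055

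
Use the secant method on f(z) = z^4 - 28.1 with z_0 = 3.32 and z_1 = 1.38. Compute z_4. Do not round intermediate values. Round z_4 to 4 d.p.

f(z_0) = 93.393302, f(z_1) = -24.473261
z_2 = 1.380000 - (-24.473261)·(1.380000 - 3.320000)/(-24.473261 - (93.393302)) = 1.782813; f(z_2) = -17.997644
z_3 = 1.782813 - (-17.997644)·(1.782813 - 1.380000)/(-17.997644 - (-24.473261)) = 2.902347; f(z_3) = 42.857330
z_4 = 2.902347 - (42.857330)·(2.902347 - 1.782813)/(42.857330 - (-17.997644)) = 2.113911; f(z_4) = -8.131444

2.1139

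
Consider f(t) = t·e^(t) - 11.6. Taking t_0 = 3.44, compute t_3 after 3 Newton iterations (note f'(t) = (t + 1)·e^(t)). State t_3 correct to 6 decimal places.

1.919389

t_0 = 3.440000: f = 95.683136, f' = 138.470094 → t_1 = 3.440000 - (95.683136)/(138.470094) = 2.748998
t_1 = 2.748998: f = 31.358488, f' = 58.585451 → t_2 = 2.748998 - (31.358488)/(58.585451) = 2.213737
t_2 = 2.213737: f = 8.655356, f' = 29.405203 → t_3 = 2.213737 - (8.655356)/(29.405203) = 1.919389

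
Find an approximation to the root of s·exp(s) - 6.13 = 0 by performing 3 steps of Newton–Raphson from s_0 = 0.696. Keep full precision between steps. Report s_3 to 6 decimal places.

1.473524

f'(s) = (s + 1)·exp(s)
s_0 = 0.696000: f = -4.734023, f' = 3.401691 → s_1 = 0.696000 - (-4.734023)/(3.401691) = 2.087668
s_1 = 2.087668: f = 10.709298, f' = 24.905380 → s_2 = 2.087668 - (10.709298)/(24.905380) = 1.657668
s_2 = 1.657668: f = 2.567890, f' = 13.944952 → s_3 = 1.657668 - (2.567890)/(13.944952) = 1.473524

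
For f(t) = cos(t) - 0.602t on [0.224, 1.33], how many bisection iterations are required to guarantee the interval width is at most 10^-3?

11

Initial width b − a = 1.33 − 0.224 = 1.106000.
After n steps the width is (b−a)/2^n; need (b−a)/2^n ≤ 10^-3.
So n ≥ log₂(1.106000/10^-3) = log₂(1106.0000) ≈ 10.1111.
Hence n = 11.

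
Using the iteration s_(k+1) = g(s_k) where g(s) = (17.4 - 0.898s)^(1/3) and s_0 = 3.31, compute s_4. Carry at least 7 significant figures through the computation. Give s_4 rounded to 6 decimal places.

s_1 = g(3.310000) = 2.434435
s_2 = g(2.434435) = 2.477878
s_3 = g(2.477878) = 2.475759
s_4 = g(2.475759) = 2.475862

2.475862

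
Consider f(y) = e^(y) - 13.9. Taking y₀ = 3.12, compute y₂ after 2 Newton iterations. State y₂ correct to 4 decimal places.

f'(y) = e^(y)
y_0 = 3.120000: f = 8.746380, f' = 22.646380 → y_1 = 3.120000 - (8.746380)/(22.646380) = 2.733785
y_1 = 2.733785: f = 1.491026, f' = 15.391026 → y_2 = 2.733785 - (1.491026)/(15.391026) = 2.636908

2.6369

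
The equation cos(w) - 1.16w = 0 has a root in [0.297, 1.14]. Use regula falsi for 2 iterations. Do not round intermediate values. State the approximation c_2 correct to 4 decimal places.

0.6707

False-position update: c = (a·f(b) − b·f(a))/(f(b) − f(a)); replace the endpoint whose sign matches f(c).
f(0.297000) = 0.611699, f(1.140000) = -0.904805
step 1: c = 0.637033, f(c) = 0.064905 > 0 → new bracket [0.637033, 1.140000]
step 2: c = 0.670698, f(c) = 0.005378 > 0 → new bracket [0.670698, 1.140000]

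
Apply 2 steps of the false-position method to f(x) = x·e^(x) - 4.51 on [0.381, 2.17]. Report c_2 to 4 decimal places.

False-position update: c = (a·f(b) − b·f(a))/(f(b) − f(a)); replace the endpoint whose sign matches f(c).
f(0.381000) = -3.952312, f(2.170000) = 14.495476
step 1: c = 0.764281, f(c) = -2.868745 < 0 → new bracket [0.764281, 2.170000]
step 2: c = 0.996520, f(c) = -1.810588 < 0 → new bracket [0.996520, 2.170000]

0.9965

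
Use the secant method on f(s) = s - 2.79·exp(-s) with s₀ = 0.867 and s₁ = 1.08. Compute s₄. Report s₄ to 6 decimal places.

f(s_0) = -0.305387, f(s_1) = 0.132528
s_2 = 1.080000 - (0.132528)·(1.080000 - 0.867000)/(0.132528 - (-0.305387)) = 1.015539; f(s_2) = 0.004981
s_3 = 1.015539 - (0.004981)·(1.015539 - 1.080000)/(0.004981 - (0.132528)) = 1.013022; f(s_3) = -0.000083
s_4 = 1.013022 - (-0.000083)·(1.013022 - 1.015539)/(-0.000083 - (0.004981)) = 1.013063; f(s_4) = 0.000000

1.013063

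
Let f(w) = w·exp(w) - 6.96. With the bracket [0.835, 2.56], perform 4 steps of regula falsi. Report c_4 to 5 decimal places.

False-position update: c = (a·f(b) − b·f(a))/(f(b) − f(a)); replace the endpoint whose sign matches f(c).
f(0.835000) = -5.035480, f(2.560000) = 26.155692
step 1: c = 1.113483, f(c) = -3.569507 < 0 → new bracket [1.113483, 2.560000]
step 2: c = 1.287186, f(c) = -2.297071 < 0 → new bracket [1.287186, 2.560000]
step 3: c = 1.389943, f(c) = -1.379901 < 0 → new bracket [1.389943, 2.560000]
step 4: c = 1.448579, f(c) = -0.793312 < 0 → new bracket [1.448579, 2.560000]

1.44858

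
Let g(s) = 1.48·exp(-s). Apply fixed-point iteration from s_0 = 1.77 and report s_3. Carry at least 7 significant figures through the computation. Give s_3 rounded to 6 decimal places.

s_1 = g(1.770000) = 0.252093
s_2 = g(0.252093) = 1.150215
s_3 = g(1.150215) = 0.468521

0.468521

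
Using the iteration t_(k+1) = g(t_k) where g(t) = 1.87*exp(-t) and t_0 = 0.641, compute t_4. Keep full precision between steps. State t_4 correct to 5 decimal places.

0.73767

t_1 = g(0.641000) = 0.985051
t_2 = g(0.985051) = 0.698296
t_3 = g(0.698296) = 0.930199
t_4 = g(0.930199) = 0.737669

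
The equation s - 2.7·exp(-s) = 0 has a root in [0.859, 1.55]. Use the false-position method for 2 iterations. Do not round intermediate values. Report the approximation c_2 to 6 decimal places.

f(0.859000) = -0.284681, f(1.550000) = 0.976930
step 1: c = 1.014923, f(c) = 0.036361 > 0 → new bracket [0.859000, 1.014923]
step 2: c = 0.997263, f(c) = 0.001267 > 0 → new bracket [0.859000, 0.997263]

0.997263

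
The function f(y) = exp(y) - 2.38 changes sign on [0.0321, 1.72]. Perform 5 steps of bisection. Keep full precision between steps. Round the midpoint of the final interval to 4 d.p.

0.8497

f(0.032100) = -1.347379, f(1.720000) = 3.204528 (opposite signs)
step 1: m = 0.876050, f(m) = 0.021395 > 0 → root in [0.032100, 0.876050]
step 2: m = 0.454075, f(m) = -0.805284 < 0 → root in [0.454075, 0.876050]
step 3: m = 0.665063, f(m) = -0.435388 < 0 → root in [0.665063, 0.876050]
step 4: m = 0.770556, f(m) = -0.219032 < 0 → root in [0.770556, 0.876050]
step 5: m = 0.823303, f(m) = -0.101988 < 0 → root in [0.823303, 0.876050]
Midpoint of [0.823303, 0.876050] = 0.849677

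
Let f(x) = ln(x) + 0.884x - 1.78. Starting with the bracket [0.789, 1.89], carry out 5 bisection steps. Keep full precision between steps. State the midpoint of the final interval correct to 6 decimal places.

1.528734

f(0.789000) = -1.319513, f(1.890000) = 0.527337 (opposite signs)
step 1: m = 1.339500, f(m) = -0.303586 < 0 → root in [1.339500, 1.890000]
step 2: m = 1.614750, f(m) = 0.126619 > 0 → root in [1.339500, 1.614750]
step 3: m = 1.477125, f(m) = -0.084124 < 0 → root in [1.477125, 1.614750]
step 4: m = 1.545937, f(m) = 0.022239 > 0 → root in [1.477125, 1.545937]
step 5: m = 1.511531, f(m) = -0.030683 < 0 → root in [1.511531, 1.545937]
Midpoint of [1.511531, 1.545937] = 1.528734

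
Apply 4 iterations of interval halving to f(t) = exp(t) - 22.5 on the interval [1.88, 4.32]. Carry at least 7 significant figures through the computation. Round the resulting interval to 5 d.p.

f(1.880000) = -15.946495, f(4.320000) = 52.688628 (opposite signs)
step 1: m = 3.100000, f(m) = -0.302049 < 0 → root in [3.100000, 4.320000]
step 2: m = 3.710000, f(m) = 18.353807 > 0 → root in [3.100000, 3.710000]
step 3: m = 3.405000, f(m) = 7.614296 > 0 → root in [3.100000, 3.405000]
step 4: m = 3.252500, f(m) = 3.354896 > 0 → root in [3.100000, 3.252500]

[3.10000, 3.25250]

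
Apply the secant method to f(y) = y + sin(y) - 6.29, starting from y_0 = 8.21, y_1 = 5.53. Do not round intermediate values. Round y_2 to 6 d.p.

6.429697

Secant update: y_(k+1) = y_k − f(y_k)·(y_k − y_(k-1))/(f(y_k) − f(y_(k-1))).
f(y_0) = 2.857292, f(y_1) = -1.443966
y_2 = 5.530000 - (-1.443966)·(5.530000 - 8.210000)/(-1.443966 - (2.857292)) = 6.429697; f(y_2) = 0.285685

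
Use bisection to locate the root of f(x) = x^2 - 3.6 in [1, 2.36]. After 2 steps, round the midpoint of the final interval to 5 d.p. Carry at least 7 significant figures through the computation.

f(1.000000) = -2.600000, f(2.360000) = 1.969600 (opposite signs)
step 1: m = 1.680000, f(m) = -0.777600 < 0 → root in [1.680000, 2.360000]
step 2: m = 2.020000, f(m) = 0.480400 > 0 → root in [1.680000, 2.020000]
Midpoint of [1.680000, 2.020000] = 1.850000

1.85000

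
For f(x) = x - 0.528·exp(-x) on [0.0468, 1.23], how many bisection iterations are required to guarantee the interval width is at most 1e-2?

Initial width b − a = 1.23 − 0.0468 = 1.183200.
After n steps the width is (b−a)/2^n; need (b−a)/2^n ≤ 1e-2.
So n ≥ log₂(1.183200/1e-2) = log₂(118.3200) ≈ 6.8866.
Hence n = 7.

7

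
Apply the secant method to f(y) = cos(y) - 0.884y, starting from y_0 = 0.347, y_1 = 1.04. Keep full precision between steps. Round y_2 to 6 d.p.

Secant update: y_(k+1) = y_k − f(y_k)·(y_k − y_(k-1))/(f(y_k) − f(y_(k-1))).
f(y_0) = 0.633649, f(y_1) = -0.413140
y_2 = 1.040000 - (-0.413140)·(1.040000 - 0.347000)/(-0.413140 - (0.633649)) = 0.766491; f(y_2) = 0.042770

0.766491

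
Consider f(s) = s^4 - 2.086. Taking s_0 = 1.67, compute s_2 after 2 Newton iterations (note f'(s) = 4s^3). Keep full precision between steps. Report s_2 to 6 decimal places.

s_0 = 1.670000: f = 5.691963, f' = 18.629852 → s_1 = 1.670000 - (5.691963)/(18.629852) = 1.364471
s_1 = 1.364471: f = 1.380227, f' = 10.161382 → s_2 = 1.364471 - (1.380227)/(10.161382) = 1.228640

1.228640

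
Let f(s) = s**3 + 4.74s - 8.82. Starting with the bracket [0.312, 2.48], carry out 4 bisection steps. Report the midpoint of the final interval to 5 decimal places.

1.32825

f(0.312000) = -7.310749, f(2.480000) = 18.188192 (opposite signs)
step 1: m = 1.396000, f(m) = 0.517587 > 0 → root in [0.312000, 1.396000]
step 2: m = 0.854000, f(m) = -4.149204 < 0 → root in [0.854000, 1.396000]
step 3: m = 1.125000, f(m) = -2.063672 < 0 → root in [1.125000, 1.396000]
step 4: m = 1.260500, f(m) = -0.842472 < 0 → root in [1.260500, 1.396000]
Midpoint of [1.260500, 1.396000] = 1.328250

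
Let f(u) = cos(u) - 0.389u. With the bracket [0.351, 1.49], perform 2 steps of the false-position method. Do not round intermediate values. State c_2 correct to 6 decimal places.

1.116856

f(0.351000) = 0.802490, f(1.490000) = -0.498902
step 1: c = 1.053353, f(c) = 0.084905 > 0 → new bracket [1.053353, 1.490000]
step 2: c = 1.116856, f(c) = 0.004053 > 0 → new bracket [1.116856, 1.490000]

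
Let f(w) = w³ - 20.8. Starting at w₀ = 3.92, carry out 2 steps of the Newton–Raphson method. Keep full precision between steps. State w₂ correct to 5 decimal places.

2.78129

f'(w) = 3w²
w_0 = 3.920000: f = 39.436288, f' = 46.099200 → w_1 = 3.920000 - (39.436288)/(46.099200) = 3.064534
w_1 = 3.064534: f = 7.980175, f' = 28.174110 → w_2 = 3.064534 - (7.980175)/(28.174110) = 2.781289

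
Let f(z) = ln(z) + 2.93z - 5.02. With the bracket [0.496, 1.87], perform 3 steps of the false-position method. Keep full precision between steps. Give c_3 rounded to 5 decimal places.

f(0.496000) = -4.267899, f(1.870000) = 1.085038
step 1: c = 1.591491, f(c) = 0.107739 > 0 → new bracket [0.496000, 1.591491]
step 2: c = 1.564517, f(c) = 0.011612 > 0 → new bracket [0.496000, 1.564517]
step 3: c = 1.561618, f(c) = 0.001262 > 0 → new bracket [0.496000, 1.561618]

1.56162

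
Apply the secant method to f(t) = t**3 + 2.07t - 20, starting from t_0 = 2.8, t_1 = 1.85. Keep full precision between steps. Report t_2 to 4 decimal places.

f(t_0) = 7.748000, f(t_1) = -9.838875
t_2 = 1.850000 - (-9.838875)·(1.850000 - 2.800000)/(-9.838875 - (7.748000)) = 2.381472; f(t_2) = -1.564052

2.3815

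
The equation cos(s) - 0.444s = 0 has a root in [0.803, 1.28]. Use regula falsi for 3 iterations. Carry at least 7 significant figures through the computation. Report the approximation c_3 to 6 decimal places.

1.073805

False-position update: c = (a·f(b) − b·f(a))/(f(b) − f(a)); replace the endpoint whose sign matches f(c).
f(0.803000) = 0.338020, f(1.280000) = -0.281605
step 1: c = 1.063215, f(c) = 0.013998 > 0 → new bracket [1.063215, 1.280000]
step 2: c = 1.073480, f(c) = 0.000443 > 0 → new bracket [1.073480, 1.280000]
step 3: c = 1.073805, f(c) = 0.000014 > 0 → new bracket [1.073805, 1.280000]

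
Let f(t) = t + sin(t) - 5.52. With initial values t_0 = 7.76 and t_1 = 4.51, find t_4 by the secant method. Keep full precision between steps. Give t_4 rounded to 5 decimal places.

5.89594

f(t_0) = 3.235587, f(t_1) = -1.989589
t_2 = 4.510000 - (-1.989589)·(4.510000 - 7.760000)/(-1.989589 - (3.235587)) = 5.747502; f(t_2) = -0.282927
t_3 = 5.747502 - (-0.282927)·(5.747502 - 4.510000)/(-0.282927 - (-1.989589)) = 5.952652; f(t_3) = 0.108105
t_4 = 5.952652 - (0.108105)·(5.952652 - 5.747502)/(0.108105 - (-0.282927)) = 5.895936; f(t_4) = -0.001706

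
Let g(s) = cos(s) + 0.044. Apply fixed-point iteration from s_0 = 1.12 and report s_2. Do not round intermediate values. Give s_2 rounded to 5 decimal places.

s_1 = g(1.120000) = 0.479682
s_2 = g(0.479682) = 0.931142

0.93114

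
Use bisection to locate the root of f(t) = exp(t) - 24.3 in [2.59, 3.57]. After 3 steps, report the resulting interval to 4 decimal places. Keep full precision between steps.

[3.0800, 3.2025]

f(2.590000) = -10.970228, f(3.570000) = 11.216593 (opposite signs)
step 1: m = 3.080000, f(m) = -2.541598 < 0 → root in [3.080000, 3.570000]
step 2: m = 3.325000, f(m) = 3.498999 > 0 → root in [3.080000, 3.325000]
step 3: m = 3.202500, f(m) = 0.293938 > 0 → root in [3.080000, 3.202500]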